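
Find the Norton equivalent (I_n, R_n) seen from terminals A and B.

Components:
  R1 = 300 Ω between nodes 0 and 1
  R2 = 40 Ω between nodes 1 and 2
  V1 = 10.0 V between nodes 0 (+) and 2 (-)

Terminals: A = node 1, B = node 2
Find the Thévenin equivalent first; then I_n = V_th/R_th and R_n = R_th.
Step 1 — V_th is the open-circuit voltage V_A - V_B (nothing connected across the terminals).
Nodal analysis, taking node 2 as the 0 V reference.
Source V1 fixes V_0 = 10 V.
KCL at each unknown node (sum of currents leaving = 0; resistances in Ω):
  Node 1: (V_1 - 10)/300 + (V_1 - 0)/40 = 0
Collecting terms: 0.02833 × V_1 = 0.03333  =>  V_1 = 1.176 V
V_th = V_1 - V_2 = 1.176 - 0 = 1.176 V
Step 2 — R_th: zero the source — replace V1 by a short circuit (node 2 merges into node 0) — and find the resistance seen between A (node 1) and B (node 0).
Reduce the network between node 1 (A) and node 0 (B) by series/parallel combination:
  Rp1 = R1 ‖ R2 (parallel, both between nodes 0 and 1) = 1/(1/300 + 1/40) = 35.29 Ω
R_th = 35.29 Ω
I_n = V_th/R_th = 1.176/35.29 = 0.03333 A, and R_n = R_th = 35.29 Ω

Final answer: I_n = 0.03333 A, R_n = 35.29 Ω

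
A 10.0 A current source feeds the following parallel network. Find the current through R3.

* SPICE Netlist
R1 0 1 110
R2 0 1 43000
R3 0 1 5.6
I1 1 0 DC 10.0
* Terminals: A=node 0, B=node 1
All resistors sit directly between nodes 0 and 1, so they are in parallel and share one voltage V; the full source current 10 A splits among them.
1/R_par = 1/110 + 1/43000 + 1/5.6 = 0.1877 S  =>  R_par = 5.328 Ω
V = I × R_par = 10 × 5.328 = 53.28 V
I_R3 = V/R3 = 53.28/5.6 = 9.514 A

Final answer: 9.514 A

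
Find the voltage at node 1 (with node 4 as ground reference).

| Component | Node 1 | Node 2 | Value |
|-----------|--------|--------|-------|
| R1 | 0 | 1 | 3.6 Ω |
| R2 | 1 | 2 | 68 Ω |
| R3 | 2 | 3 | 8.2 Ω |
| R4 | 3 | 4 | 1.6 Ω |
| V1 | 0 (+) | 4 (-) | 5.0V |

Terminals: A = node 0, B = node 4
Nodal analysis, taking node 4 as the 0 V reference.
Source V1 fixes V_0 = 5 V.
KCL at each unknown node (sum of currents leaving = 0; resistances in Ω):
  Node 1: (V_1 - 5)/3.6 + (V_1 - V_2)/68 = 0
  Node 2: (V_2 - V_1)/68 + (V_2 - V_3)/8.2 = 0
  Node 3: (V_3 - V_2)/8.2 + (V_3 - 0)/1.6 = 0
Collecting terms (coefficients in siemens):
  0.2925·V_1 - 0.01471·V_2 = 1.389
  0.1367·V_2 - 0.01471·V_1 - 0.122·V_3 = 0
  0.747·V_3 - 0.122·V_2 = 0
Solving these 3 simultaneous equations (Gaussian elimination) gives:
  V_1 = 4.779 V, V_2 = 0.602 V, V_3 = 0.09828 V
The requested potential is V_1 = 4.779 V.

Final answer: V_1 = 4.779 V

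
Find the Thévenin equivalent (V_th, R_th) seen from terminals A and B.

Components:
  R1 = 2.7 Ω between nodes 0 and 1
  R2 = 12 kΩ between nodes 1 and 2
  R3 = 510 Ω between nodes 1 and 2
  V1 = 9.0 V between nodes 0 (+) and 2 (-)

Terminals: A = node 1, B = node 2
Step 1 — V_th is the open-circuit voltage V_A - V_B (nothing connected across the terminals).
Nodal analysis, taking node 2 as the 0 V reference.
Source V1 fixes V_0 = 9 V.
KCL at each unknown node (sum of currents leaving = 0; resistances in Ω):
  Node 1: (V_1 - 9)/2.7 + (V_1 - 0)/12000 + (V_1 - 0)/510 = 0
Collecting terms: 0.3724 × V_1 = 3.333  =>  V_1 = 8.951 V
V_th = V_1 - V_2 = 8.951 - 0 = 8.951 V
Step 2 — R_th: zero the source — replace V1 by a short circuit (node 2 merges into node 0) — and find the resistance seen between A (node 1) and B (node 0).
Reduce the network between node 1 (A) and node 0 (B) by series/parallel combination:
  Rp1 = R1 ‖ R2 ‖ R3 (parallel, all between nodes 0 and 1) = 1/(1/2.7 + 1/12000 + 1/510) = 2.685 Ω
R_th = 2.685 Ω

Final answer: V_th = 8.951 V, R_th = 2.685 Ω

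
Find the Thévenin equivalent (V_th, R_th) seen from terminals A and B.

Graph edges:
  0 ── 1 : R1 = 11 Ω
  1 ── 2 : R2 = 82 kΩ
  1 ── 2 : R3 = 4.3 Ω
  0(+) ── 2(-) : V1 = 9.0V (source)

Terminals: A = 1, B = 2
Step 1 — V_th is the open-circuit voltage V_A - V_B (nothing connected across the terminals).
Nodal analysis, taking node 2 as the 0 V reference.
Source V1 fixes V_0 = 9 V.
KCL at each unknown node (sum of currents leaving = 0; resistances in Ω):
  Node 1: (V_1 - 9)/11 + (V_1 - 0)/82000 + (V_1 - 0)/4.3 = 0
Collecting terms: 0.3235 × V_1 = 0.8182  =>  V_1 = 2.529 V
V_th = V_1 - V_2 = 2.529 - 0 = 2.529 V
Step 2 — R_th: zero the source — replace V1 by a short circuit (node 2 merges into node 0) — and find the resistance seen between A (node 1) and B (node 0).
Reduce the network between node 1 (A) and node 0 (B) by series/parallel combination:
  Rp1 = R1 ‖ R2 ‖ R3 (parallel, all between nodes 0 and 1) = 1/(1/11 + 1/82000 + 1/4.3) = 3.091 Ω
R_th = 3.091 Ω

Final answer: V_th = 2.529 V, R_th = 3.091 Ω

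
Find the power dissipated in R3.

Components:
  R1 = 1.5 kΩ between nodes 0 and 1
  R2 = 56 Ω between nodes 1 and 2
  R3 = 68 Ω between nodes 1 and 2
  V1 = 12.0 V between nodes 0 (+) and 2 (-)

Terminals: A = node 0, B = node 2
Nodal analysis, taking node 2 as the 0 V reference.
Source V1 fixes V_0 = 12 V.
KCL at each unknown node (sum of currents leaving = 0; resistances in Ω):
  Node 1: (V_1 - 12)/1500 + (V_1 - 0)/56 + (V_1 - 0)/68 = 0
Collecting terms: 0.03323 × V_1 = 0.008  =>  V_1 = 0.2407 V
I_R3 = (V_1 - V_2)/R3 = (0.2407 - 0)/68 = 0.00354 A
P_R3 = I_R3² × R3 = (0.00354)² × 68 = 0.0008524 W

Final answer: 0.0008524 W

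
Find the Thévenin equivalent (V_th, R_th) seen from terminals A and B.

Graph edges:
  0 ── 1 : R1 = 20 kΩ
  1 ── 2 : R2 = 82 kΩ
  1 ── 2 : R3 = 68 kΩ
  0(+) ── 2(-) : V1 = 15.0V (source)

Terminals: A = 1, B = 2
Step 1 — V_th is the open-circuit voltage V_A - V_B (nothing connected across the terminals).
Nodal analysis, taking node 2 as the 0 V reference.
Source V1 fixes V_0 = 15 V.
KCL at each unknown node (sum of currents leaving = 0; resistances in Ω):
  Node 1: (V_1 - 15)/20000 + (V_1 - 0)/82000 + (V_1 - 0)/68000 = 0
Collecting terms: 0.0000769 × V_1 = 0.00075  =>  V_1 = 9.753 V
V_th = V_1 - V_2 = 9.753 - 0 = 9.753 V
Step 2 — R_th: zero the source — replace V1 by a short circuit (node 2 merges into node 0) — and find the resistance seen between A (node 1) and B (node 0).
Reduce the network between node 1 (A) and node 0 (B) by series/parallel combination:
  Rp1 = R1 ‖ R2 ‖ R3 (parallel, all between nodes 0 and 1) = 1/(1/20000 + 1/82000 + 1/68000) = 13000 Ω
R_th = 13 kΩ

Final answer: V_th = 9.753 V, R_th = 13 kΩ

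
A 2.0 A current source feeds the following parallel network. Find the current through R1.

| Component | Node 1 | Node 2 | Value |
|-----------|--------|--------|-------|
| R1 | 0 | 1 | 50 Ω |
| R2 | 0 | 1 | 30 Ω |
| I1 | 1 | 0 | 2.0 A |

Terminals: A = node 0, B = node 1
All resistors sit directly between nodes 0 and 1, so they are in parallel and share one voltage V; the full source current 2 A splits among them.
1/R_par = 1/50 + 1/30 = 0.05333 S  =>  R_par = 18.75 Ω
V = I × R_par = 2 × 18.75 = 37.5 V
I_R1 = V/R1 = 37.5/50 = 0.75 A

Final answer: 0.75 A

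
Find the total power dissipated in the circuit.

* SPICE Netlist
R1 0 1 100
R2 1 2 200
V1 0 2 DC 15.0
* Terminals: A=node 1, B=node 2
Nodal analysis, taking node 2 as the 0 V reference.
Source V1 fixes V_0 = 15 V.
KCL at each unknown node (sum of currents leaving = 0; resistances in Ω):
  Node 1: (V_1 - 15)/100 + (V_1 - 0)/200 = 0
Collecting terms: 0.015 × V_1 = 0.15  =>  V_1 = 10 V
Power in each resistor, P = (ΔV)²/R:
  P_R1 = (15 - 10)²/100 = 0.25 W
  P_R2 = (10 - 0)²/200 = 0.5 W
P_total = P_R1 + P_R2 = 0.75 W

Final answer: 0.75 W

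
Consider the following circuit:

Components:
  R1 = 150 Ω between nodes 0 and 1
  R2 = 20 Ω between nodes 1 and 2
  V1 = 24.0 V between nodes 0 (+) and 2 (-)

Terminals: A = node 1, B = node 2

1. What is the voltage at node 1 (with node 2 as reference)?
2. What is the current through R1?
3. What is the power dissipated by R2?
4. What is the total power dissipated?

Nodal analysis, taking node 2 as the 0 V reference.
Source V1 fixes V_0 = 24 V.
KCL at each unknown node (sum of currents leaving = 0; resistances in Ω):
  Node 1: (V_1 - 24)/150 + (V_1 - 0)/20 = 0
Collecting terms: 0.05667 × V_1 = 0.16  =>  V_1 = 2.824 V
Part 1:
  Read off the nodal solution: V_1 = 2.824 V
Part 2:
  I_R1 = (V_0 - V_1)/R1 = (24 - 2.824)/150 = 0.1412 A
  Magnitude: I_R1 = 0.1412 A
Part 3:
  I_R2 = (V_1 - V_2)/R2 = (2.824 - 0)/20 = 0.1412 A
  P_R2 = I_R2² × R2 = (0.1412)² × 20 = 0.3986 W
Part 4:
  Power in each resistor, P = (ΔV)²/R:
    P_R1 = (24 - 2.824)²/150 = 2.99 W
    P_R2 = (2.824 - 0)²/20 = 0.3986 W
  P_total = P_R1 + P_R2 = 3.388 W

Final answers:
1. V_1 = 2.824 V
2. I_R1 = 0.1412 A
3. P_R2 = 0.3986 W
4. P_total = 3.388 W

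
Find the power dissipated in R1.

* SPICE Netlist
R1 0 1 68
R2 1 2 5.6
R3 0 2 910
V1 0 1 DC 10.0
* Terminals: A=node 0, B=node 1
Nodal analysis, taking node 1 as the 0 V reference.
Source V1 fixes V_0 = 10 V.
KCL at each unknown node (sum of currents leaving = 0; resistances in Ω):
  Node 2: (V_2 - 0)/5.6 + (V_2 - 10)/910 = 0
Collecting terms: 0.1797 × V_2 = 0.01099  =>  V_2 = 0.06116 V
I_R1 = (V_0 - V_1)/R1 = (10 - 0)/68 = 0.1471 A
P_R1 = I_R1² × R1 = (0.1471)² × 68 = 1.471 W

Final answer: 1.471 W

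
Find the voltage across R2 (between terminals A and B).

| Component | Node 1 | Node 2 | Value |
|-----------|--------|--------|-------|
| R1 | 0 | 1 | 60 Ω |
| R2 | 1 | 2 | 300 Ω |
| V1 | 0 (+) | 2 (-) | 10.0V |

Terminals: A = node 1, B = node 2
R1 and R2 are in series across V1 (node 0 → node 1 → node 2), and the output A–B is taken across R2, so this is a voltage divider.
Series current: I = V1/(R1 + R2) = 10/(60 + 300) = 10/360 = 0.02778 A
V_R2 = I × R2 = V1 × R2/(R1 + R2) = 10 × 300/360 = 8.333 V

Final answer: 8.333 V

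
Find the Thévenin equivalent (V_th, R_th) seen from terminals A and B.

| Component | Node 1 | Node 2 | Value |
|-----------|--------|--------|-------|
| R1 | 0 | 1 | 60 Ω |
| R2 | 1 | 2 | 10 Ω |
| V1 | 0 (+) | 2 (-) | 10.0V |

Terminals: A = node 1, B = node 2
Step 1 — V_th is the open-circuit voltage V_A - V_B (nothing connected across the terminals).
Nodal analysis, taking node 2 as the 0 V reference.
Source V1 fixes V_0 = 10 V.
KCL at each unknown node (sum of currents leaving = 0; resistances in Ω):
  Node 1: (V_1 - 10)/60 + (V_1 - 0)/10 = 0
Collecting terms: 0.1167 × V_1 = 0.1667  =>  V_1 = 1.429 V
V_th = V_1 - V_2 = 1.429 - 0 = 1.429 V
Step 2 — R_th: zero the source — replace V1 by a short circuit (node 2 merges into node 0) — and find the resistance seen between A (node 1) and B (node 0).
Reduce the network between node 1 (A) and node 0 (B) by series/parallel combination:
  Rp1 = R1 ‖ R2 (parallel, both between nodes 0 and 1) = 1/(1/60 + 1/10) = 8.571 Ω
R_th = 8.571 Ω

Final answer: V_th = 1.429 V, R_th = 8.571 Ω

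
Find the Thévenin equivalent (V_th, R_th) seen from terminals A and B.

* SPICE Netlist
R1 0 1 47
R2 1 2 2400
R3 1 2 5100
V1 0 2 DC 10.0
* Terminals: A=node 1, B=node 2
Step 1 — V_th is the open-circuit voltage V_A - V_B (nothing connected across the terminals).
Nodal analysis, taking node 2 as the 0 V reference.
Source V1 fixes V_0 = 10 V.
KCL at each unknown node (sum of currents leaving = 0; resistances in Ω):
  Node 1: (V_1 - 10)/47 + (V_1 - 0)/2400 + (V_1 - 0)/5100 = 0
Collecting terms: 0.02189 × V_1 = 0.2128  =>  V_1 = 9.72 V
V_th = V_1 - V_2 = 9.72 - 0 = 9.72 V
Step 2 — R_th: zero the source — replace V1 by a short circuit (node 2 merges into node 0) — and find the resistance seen between A (node 1) and B (node 0).
Reduce the network between node 1 (A) and node 0 (B) by series/parallel combination:
  Rp1 = R1 ‖ R2 ‖ R3 (parallel, all between nodes 0 and 1) = 1/(1/47 + 1/2400 + 1/5100) = 45.68 Ω
R_th = 45.68 Ω

Final answer: V_th = 9.72 V, R_th = 45.68 Ω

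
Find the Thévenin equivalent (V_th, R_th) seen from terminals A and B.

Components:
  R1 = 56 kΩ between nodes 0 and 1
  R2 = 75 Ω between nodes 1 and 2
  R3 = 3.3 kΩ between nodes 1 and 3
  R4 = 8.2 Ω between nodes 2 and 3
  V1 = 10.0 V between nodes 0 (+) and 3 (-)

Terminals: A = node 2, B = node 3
Step 1 — V_th is the open-circuit voltage V_A - V_B (nothing connected across the terminals).
Nodal analysis, taking node 3 as the 0 V reference.
Source V1 fixes V_0 = 10 V.
KCL at each unknown node (sum of currents leaving = 0; resistances in Ω):
  Node 1: (V_1 - 10)/56000 + (V_1 - V_2)/75 + (V_1 - 0)/3300 = 0
  Node 2: (V_2 - V_1)/75 + (V_2 - 0)/8.2 = 0
Collecting terms (coefficients in siemens):
  0.01365·V_1 - 0.01333·V_2 = 0.0001786
  0.1353·V_2 - 0.01333·V_1 = 0
Determinant D = (0.01365)(0.1353) - (-0.01333)(-0.01333) = 0.001669
V_1 = [(0.0001786)(0.1353) - (-0.01333)(0)]/D = 0.01447 V
V_2 = [(0.01365)(0) - (0.0001786)(-0.01333)]/D = 0.001426 V
V_th = V_2 - V_3 = 0.001426 - 0 = 0.001426 V
Step 2 — R_th: zero the source — replace V1 by a short circuit (node 3 merges into node 0) — and find the resistance seen between A (node 2) and B (node 0).
Reduce the network between node 2 (A) and node 0 (B) by series/parallel combination:
  Rp1 = R1 ‖ R3 (parallel, both between nodes 0 and 1) = 1/(1/56000 + 1/3300) = 3116 Ω
  Rs1 = R2 + Rp1 (series, joined only at node 1) = 75 + 3116 = 3191 Ω
  Rp2 = R4 ‖ Rs1 (parallel, both between nodes 0 and 2) = 1/(1/8.2 + 1/3191) = 8.179 Ω
R_th = 8.179 Ω

Final answer: V_th = 0.001426 V, R_th = 8.179 Ω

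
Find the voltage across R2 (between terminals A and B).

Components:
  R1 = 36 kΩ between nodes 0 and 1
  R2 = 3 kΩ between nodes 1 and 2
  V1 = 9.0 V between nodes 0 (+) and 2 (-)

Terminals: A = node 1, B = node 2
R1 and R2 are in series across V1 (node 0 → node 1 → node 2), and the output A–B is taken across R2, so this is a voltage divider.
Series current: I = V1/(R1 + R2) = 9/(36000 + 3000) = 9/39000 = 0.0002308 A
V_R2 = I × R2 = V1 × R2/(R1 + R2) = 9 × 3000/39000 = 0.6923 V

Final answer: 0.6923 V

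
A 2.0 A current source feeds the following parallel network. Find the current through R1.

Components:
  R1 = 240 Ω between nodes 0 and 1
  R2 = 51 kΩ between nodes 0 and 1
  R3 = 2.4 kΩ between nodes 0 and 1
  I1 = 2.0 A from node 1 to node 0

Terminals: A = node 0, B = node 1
All resistors sit directly between nodes 0 and 1, so they are in parallel and share one voltage V; the full source current 2 A splits among them.
1/R_par = 1/240 + 1/51000 + 1/2400 = 0.004603 S  =>  R_par = 217.3 Ω
V = I × R_par = 2 × 217.3 = 434.5 V
I_R1 = V/R1 = 434.5/240 = 1.81 A

Final answer: 1.81 A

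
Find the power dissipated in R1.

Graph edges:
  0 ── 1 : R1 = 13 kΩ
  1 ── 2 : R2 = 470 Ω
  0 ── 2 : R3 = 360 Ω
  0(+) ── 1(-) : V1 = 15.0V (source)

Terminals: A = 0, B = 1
Nodal analysis, taking node 1 as the 0 V reference.
Source V1 fixes V_0 = 15 V.
KCL at each unknown node (sum of currents leaving = 0; resistances in Ω):
  Node 2: (V_2 - 0)/470 + (V_2 - 15)/360 = 0
Collecting terms: 0.004905 × V_2 = 0.04167  =>  V_2 = 8.494 V
I_R1 = (V_0 - V_1)/R1 = (15 - 0)/13000 = 0.001154 A
P_R1 = I_R1² × R1 = (0.001154)² × 13000 = 0.01731 W

Final answer: 0.01731 W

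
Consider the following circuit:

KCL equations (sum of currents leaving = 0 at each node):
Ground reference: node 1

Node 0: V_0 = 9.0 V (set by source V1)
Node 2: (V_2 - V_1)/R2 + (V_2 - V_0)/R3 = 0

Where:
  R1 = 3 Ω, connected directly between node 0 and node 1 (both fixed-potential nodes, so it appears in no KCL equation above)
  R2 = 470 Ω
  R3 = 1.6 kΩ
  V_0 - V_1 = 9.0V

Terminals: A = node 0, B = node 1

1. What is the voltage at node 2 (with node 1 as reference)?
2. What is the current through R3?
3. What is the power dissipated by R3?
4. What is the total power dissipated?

Nodal analysis, taking node 1 as the 0 V reference.
Source V1 fixes V_0 = 9 V.
KCL at each unknown node (sum of currents leaving = 0; resistances in Ω):
  Node 2: (V_2 - 0)/470 + (V_2 - 9)/1600 = 0
Collecting terms: 0.002753 × V_2 = 0.005625  =>  V_2 = 2.043 V
Part 1:
  Read off the nodal solution: V_2 = 2.043 V
Part 2:
  I_R3 = (V_0 - V_2)/R3 = (9 - 2.043)/1600 = 0.004348 A
  Magnitude: I_R3 = 0.004348 A
Part 3:
  I_R3 = (V_0 - V_2)/R3 = (9 - 2.043)/1600 = 0.004348 A
  P_R3 = I_R3² × R3 = (0.004348)² × 1600 = 0.03025 W
Part 4:
  Power in each resistor, P = (ΔV)²/R:
    P_R1 = (9 - 0)²/3 = 27 W
    P_R2 = (0 - 2.043)²/470 = 0.008885 W
    P_R3 = (9 - 2.043)²/1600 = 0.03025 W
  P_total = P_R1 + P_R2 + P_R3 = 27.04 W

Final answers:
1. V_2 = 2.043 V
2. I_R3 = 0.004348 A
3. P_R3 = 0.03025 W
4. P_total = 27.04 W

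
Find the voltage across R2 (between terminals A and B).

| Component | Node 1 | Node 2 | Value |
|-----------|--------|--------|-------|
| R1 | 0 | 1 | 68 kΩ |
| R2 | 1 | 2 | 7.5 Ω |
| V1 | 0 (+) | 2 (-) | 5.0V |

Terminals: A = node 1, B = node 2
R1 and R2 are in series across V1 (node 0 → node 1 → node 2), and the output A–B is taken across R2, so this is a voltage divider.
Series current: I = V1/(R1 + R2) = 5/(68000 + 7.5) = 5/68010 = 0.00007352 A
V_R2 = I × R2 = V1 × R2/(R1 + R2) = 5 × 7.5/68010 = 0.0005514 V

Final answer: 0.0005514 V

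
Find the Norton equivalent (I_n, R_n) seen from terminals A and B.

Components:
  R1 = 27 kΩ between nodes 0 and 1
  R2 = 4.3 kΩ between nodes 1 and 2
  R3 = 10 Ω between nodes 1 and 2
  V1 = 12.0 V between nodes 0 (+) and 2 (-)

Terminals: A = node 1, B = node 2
Find the Thévenin equivalent first; then I_n = V_th/R_th and R_n = R_th.
Step 1 — V_th is the open-circuit voltage V_A - V_B (nothing connected across the terminals).
Nodal analysis, taking node 2 as the 0 V reference.
Source V1 fixes V_0 = 12 V.
KCL at each unknown node (sum of currents leaving = 0; resistances in Ω):
  Node 1: (V_1 - 12)/27000 + (V_1 - 0)/4300 + (V_1 - 0)/10 = 0
Collecting terms: 0.1003 × V_1 = 0.0004444  =>  V_1 = 0.004432 V
V_th = V_1 - V_2 = 0.004432 - 0 = 0.004432 V
Step 2 — R_th: zero the source — replace V1 by a short circuit (node 2 merges into node 0) — and find the resistance seen between A (node 1) and B (node 0).
Reduce the network between node 1 (A) and node 0 (B) by series/parallel combination:
  Rp1 = R1 ‖ R2 ‖ R3 (parallel, all between nodes 0 and 1) = 1/(1/27000 + 1/4300 + 1/10) = 9.973 Ω
R_th = 9.973 Ω
I_n = V_th/R_th = 0.004432/9.973 = 0.0004444 A, and R_n = R_th = 9.973 Ω

Final answer: I_n = 0.0004444 A, R_n = 9.973 Ω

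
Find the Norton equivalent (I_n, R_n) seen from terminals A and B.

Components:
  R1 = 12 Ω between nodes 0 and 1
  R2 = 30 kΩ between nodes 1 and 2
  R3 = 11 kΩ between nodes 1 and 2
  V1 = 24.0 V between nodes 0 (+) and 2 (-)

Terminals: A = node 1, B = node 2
Find the Thévenin equivalent first; then I_n = V_th/R_th and R_n = R_th.
Step 1 — V_th is the open-circuit voltage V_A - V_B (nothing connected across the terminals).
Nodal analysis, taking node 2 as the 0 V reference.
Source V1 fixes V_0 = 24 V.
KCL at each unknown node (sum of currents leaving = 0; resistances in Ω):
  Node 1: (V_1 - 24)/12 + (V_1 - 0)/30000 + (V_1 - 0)/11000 = 0
Collecting terms: 0.08346 × V_1 = 2  =>  V_1 = 23.96 V
V_th = V_1 - V_2 = 23.96 - 0 = 23.96 V
Step 2 — R_th: zero the source — replace V1 by a short circuit (node 2 merges into node 0) — and find the resistance seen between A (node 1) and B (node 0).
Reduce the network between node 1 (A) and node 0 (B) by series/parallel combination:
  Rp1 = R1 ‖ R2 ‖ R3 (parallel, all between nodes 0 and 1) = 1/(1/12 + 1/30000 + 1/11000) = 11.98 Ω
R_th = 11.98 Ω
I_n = V_th/R_th = 23.96/11.98 = 2 A, and R_n = R_th = 11.98 Ω

Final answer: I_n = 2 A, R_n = 11.98 Ω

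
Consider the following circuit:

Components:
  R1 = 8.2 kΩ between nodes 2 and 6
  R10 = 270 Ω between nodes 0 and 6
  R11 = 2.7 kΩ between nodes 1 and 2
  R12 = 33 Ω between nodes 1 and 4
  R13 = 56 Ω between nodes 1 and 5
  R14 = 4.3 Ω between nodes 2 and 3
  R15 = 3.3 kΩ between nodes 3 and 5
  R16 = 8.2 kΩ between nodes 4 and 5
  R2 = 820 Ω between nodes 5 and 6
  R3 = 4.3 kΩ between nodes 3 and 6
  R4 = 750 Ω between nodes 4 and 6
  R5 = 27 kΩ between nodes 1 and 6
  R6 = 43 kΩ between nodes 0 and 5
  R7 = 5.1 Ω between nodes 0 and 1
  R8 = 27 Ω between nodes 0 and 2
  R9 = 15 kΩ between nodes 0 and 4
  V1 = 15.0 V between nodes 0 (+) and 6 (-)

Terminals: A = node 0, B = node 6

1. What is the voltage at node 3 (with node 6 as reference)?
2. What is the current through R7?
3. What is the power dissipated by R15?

Nodal analysis, taking node 6 as the 0 V reference.
Source V1 fixes V_0 = 15 V.
KCL at each unknown node (sum of currents leaving = 0; resistances in Ω):
  Node 1: (V_1 - 0)/27000 + (V_1 - 15)/5.1 + (V_1 - V_2)/2700 + (V_1 - V_4)/33 + (V_1 - V_5)/56 = 0
  Node 2: (V_2 - 0)/8200 + (V_2 - 15)/27 + (V_2 - V_1)/2700 + (V_2 - V_3)/4.3 = 0
  Node 3: (V_3 - 0)/4300 + (V_3 - V_2)/4.3 + (V_3 - V_5)/3300 = 0
  Node 4: (V_4 - 0)/750 + (V_4 - 15)/15000 + (V_4 - V_1)/33 + (V_4 - V_5)/8200 = 0
  Node 5: (V_5 - 0)/820 + (V_5 - 15)/43000 + (V_5 - V_1)/56 + (V_5 - V_3)/3300 + (V_5 - V_4)/8200 = 0
Collecting terms (coefficients in siemens):
  0.2446·V_1 - 0.0003704·V_2 - 0.0303·V_4 - 0.01786·V_5 = 2.941
  0.2701·V_2 - 0.0003704·V_1 - 0.2326·V_3 = 0.5556
  0.2331·V_3 - 0.2326·V_2 - 0.000303·V_5 = 0
  0.03182·V_4 - 0.0303·V_1 - 0.000122·V_5 = 0.001
  0.01952·V_5 - 0.01786·V_1 - 0.000303·V_3 - 0.000122·V_4 = 0.0003488
Solving these 5 simultaneous equations (Gaussian elimination) gives:
  V_1 = 14.82 V, V_2 = 14.85 V, V_3 = 14.83 V, V_4 = 14.19 V
  V_5 = 13.89 V
Part 1:
  Read off the nodal solution: V_3 = 14.83 V
Part 2:
  I_R7 = (V_0 - V_1)/R7 = (15 - 14.82)/5.1 = 0.03603 A
  Magnitude: I_R7 = 0.03603 A
Part 3:
  I_R15 = (V_3 - V_5)/R15 = (14.83 - 13.89)/3300 = 0.0002868 A
  P_R15 = I_R15² × R15 = (0.0002868)² × 3300 = 0.0002714 W

Final answers:
1. V_3 = 14.83 V
2. I_R7 = 0.03603 A
3. P_R15 = 0.0002714 W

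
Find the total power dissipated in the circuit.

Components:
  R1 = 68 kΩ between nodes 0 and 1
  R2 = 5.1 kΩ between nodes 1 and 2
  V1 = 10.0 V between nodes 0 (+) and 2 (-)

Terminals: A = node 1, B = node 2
Nodal analysis, taking node 2 as the 0 V reference.
Source V1 fixes V_0 = 10 V.
KCL at each unknown node (sum of currents leaving = 0; resistances in Ω):
  Node 1: (V_1 - 10)/68000 + (V_1 - 0)/5100 = 0
Collecting terms: 0.0002108 × V_1 = 0.0001471  =>  V_1 = 0.6977 V
Power in each resistor, P = (ΔV)²/R:
  P_R1 = (10 - 0.6977)²/68000 = 0.001273 W
  P_R2 = (0.6977 - 0)²/5100 = 0.00009544 W
P_total = P_R1 + P_R2 = 0.001368 W

Final answer: 0.001368 W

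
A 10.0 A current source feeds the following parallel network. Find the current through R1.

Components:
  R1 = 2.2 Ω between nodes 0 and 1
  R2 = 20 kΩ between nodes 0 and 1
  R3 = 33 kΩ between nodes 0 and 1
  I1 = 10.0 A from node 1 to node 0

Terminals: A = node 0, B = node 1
All resistors sit directly between nodes 0 and 1, so they are in parallel and share one voltage V; the full source current 10 A splits among them.
1/R_par = 1/2.2 + 1/20000 + 1/33000 = 0.4546 S  =>  R_par = 2.2 Ω
V = I × R_par = 10 × 2.2 = 22 V
I_R1 = V/R1 = 22/2.2 = 9.998 A

Final answer: 9.998 A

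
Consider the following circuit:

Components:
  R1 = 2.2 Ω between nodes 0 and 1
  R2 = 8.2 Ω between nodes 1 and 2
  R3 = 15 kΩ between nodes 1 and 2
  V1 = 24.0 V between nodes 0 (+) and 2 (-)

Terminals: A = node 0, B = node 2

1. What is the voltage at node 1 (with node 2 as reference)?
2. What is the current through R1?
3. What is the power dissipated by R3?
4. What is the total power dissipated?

Nodal analysis, taking node 2 as the 0 V reference.
Source V1 fixes V_0 = 24 V.
KCL at each unknown node (sum of currents leaving = 0; resistances in Ω):
  Node 1: (V_1 - 24)/2.2 + (V_1 - 0)/8.2 + (V_1 - 0)/15000 = 0
Collecting terms: 0.5766 × V_1 = 10.91  =>  V_1 = 18.92 V
Part 1:
  Read off the nodal solution: V_1 = 18.92 V
Part 2:
  I_R1 = (V_0 - V_1)/R1 = (24 - 18.92)/2.2 = 2.309 A
  Magnitude: I_R1 = 2.309 A
Part 3:
  I_R3 = (V_1 - V_2)/R3 = (18.92 - 0)/15000 = 0.001261 A
  P_R3 = I_R3² × R3 = (0.001261)² × 15000 = 0.02387 W
Part 4:
  Power in each resistor, P = (ΔV)²/R:
    P_R1 = (24 - 18.92)²/2.2 = 11.73 W
    P_R2 = (18.92 - 0)²/8.2 = 43.66 W
    P_R3 = (18.92 - 0)²/15000 = 0.02387 W
  P_total = P_R1 + P_R2 + P_R3 = 55.41 W

Final answers:
1. V_1 = 18.92 V
2. I_R1 = 2.309 A
3. P_R3 = 0.02387 W
4. P_total = 55.41 W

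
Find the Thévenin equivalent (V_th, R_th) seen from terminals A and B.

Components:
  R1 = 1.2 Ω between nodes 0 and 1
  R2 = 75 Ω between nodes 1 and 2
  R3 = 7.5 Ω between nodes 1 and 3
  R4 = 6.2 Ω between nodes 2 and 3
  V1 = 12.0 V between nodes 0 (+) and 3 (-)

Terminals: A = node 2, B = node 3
Step 1 — V_th is the open-circuit voltage V_A - V_B (nothing connected across the terminals).
Nodal analysis, taking node 3 as the 0 V reference.
Source V1 fixes V_0 = 12 V.
KCL at each unknown node (sum of currents leaving = 0; resistances in Ω):
  Node 1: (V_1 - 12)/1.2 + (V_1 - V_2)/75 + (V_1 - 0)/7.5 = 0
  Node 2: (V_2 - V_1)/75 + (V_2 - 0)/6.2 = 0
Collecting terms (coefficients in siemens):
  0.98·V_1 - 0.01333·V_2 = 10
  0.1746·V_2 - 0.01333·V_1 = 0
Determinant D = (0.98)(0.1746) - (-0.01333)(-0.01333) = 0.171
V_1 = [(10)(0.1746) - (-0.01333)(0)]/D = 10.21 V
V_2 = [(0.98)(0) - (10)(-0.01333)]/D = 0.7799 V
V_th = V_2 - V_3 = 0.7799 - 0 = 0.7799 V
Step 2 — R_th: zero the source — replace V1 by a short circuit (node 3 merges into node 0) — and find the resistance seen between A (node 2) and B (node 0).
Reduce the network between node 2 (A) and node 0 (B) by series/parallel combination:
  Rp1 = R1 ‖ R3 (parallel, both between nodes 0 and 1) = 1/(1/1.2 + 1/7.5) = 1.034 Ω
  Rs1 = R2 + Rp1 (series, joined only at node 1) = 75 + 1.034 = 76.03 Ω
  Rp2 = R4 ‖ Rs1 (parallel, both between nodes 0 and 2) = 1/(1/6.2 + 1/76.03) = 5.733 Ω
R_th = 5.733 Ω

Final answer: V_th = 0.7799 V, R_th = 5.733 Ω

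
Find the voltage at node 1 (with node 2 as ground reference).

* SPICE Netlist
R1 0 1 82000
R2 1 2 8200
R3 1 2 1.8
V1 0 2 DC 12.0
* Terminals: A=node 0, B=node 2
Nodal analysis, taking node 2 as the 0 V reference.
Source V1 fixes V_0 = 12 V.
KCL at each unknown node (sum of currents leaving = 0; resistances in Ω):
  Node 1: (V_1 - 12)/82000 + (V_1 - 0)/8200 + (V_1 - 0)/1.8 = 0
Collecting terms: 0.5557 × V_1 = 0.0001463  =>  V_1 = 0.0002634 V
The requested potential is V_1 = 0.0002634 V.

Final answer: V_1 = 0.0002634 V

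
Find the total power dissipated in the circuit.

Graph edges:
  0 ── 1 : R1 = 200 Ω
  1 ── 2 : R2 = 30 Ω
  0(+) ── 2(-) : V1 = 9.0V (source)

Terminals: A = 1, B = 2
Nodal analysis, taking node 2 as the 0 V reference.
Source V1 fixes V_0 = 9 V.
KCL at each unknown node (sum of currents leaving = 0; resistances in Ω):
  Node 1: (V_1 - 9)/200 + (V_1 - 0)/30 = 0
Collecting terms: 0.03833 × V_1 = 0.045  =>  V_1 = 1.174 V
Power in each resistor, P = (ΔV)²/R:
  P_R1 = (9 - 1.174)²/200 = 0.3062 W
  P_R2 = (1.174 - 0)²/30 = 0.04594 W
P_total = P_R1 + P_R2 = 0.3522 W

Final answer: 0.3522 W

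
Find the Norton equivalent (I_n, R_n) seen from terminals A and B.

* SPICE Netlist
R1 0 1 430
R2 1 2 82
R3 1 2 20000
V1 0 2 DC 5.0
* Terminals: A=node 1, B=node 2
Find the Thévenin equivalent first; then I_n = V_th/R_th and R_n = R_th.
Step 1 — V_th is the open-circuit voltage V_A - V_B (nothing connected across the terminals).
Nodal analysis, taking node 2 as the 0 V reference.
Source V1 fixes V_0 = 5 V.
KCL at each unknown node (sum of currents leaving = 0; resistances in Ω):
  Node 1: (V_1 - 5)/430 + (V_1 - 0)/82 + (V_1 - 0)/20000 = 0
Collecting terms: 0.01457 × V_1 = 0.01163  =>  V_1 = 0.798 V
V_th = V_1 - V_2 = 0.798 - 0 = 0.798 V
Step 2 — R_th: zero the source — replace V1 by a short circuit (node 2 merges into node 0) — and find the resistance seen between A (node 1) and B (node 0).
Reduce the network between node 1 (A) and node 0 (B) by series/parallel combination:
  Rp1 = R1 ‖ R2 ‖ R3 (parallel, all between nodes 0 and 1) = 1/(1/430 + 1/82 + 1/20000) = 68.63 Ω
R_th = 68.63 Ω
I_n = V_th/R_th = 0.798/68.63 = 0.01163 A, and R_n = R_th = 68.63 Ω

Final answer: I_n = 0.01163 A, R_n = 68.63 Ω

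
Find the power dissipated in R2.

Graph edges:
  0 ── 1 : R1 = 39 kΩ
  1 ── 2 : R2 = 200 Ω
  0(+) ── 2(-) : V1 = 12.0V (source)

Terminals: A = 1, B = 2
Nodal analysis, taking node 2 as the 0 V reference.
Source V1 fixes V_0 = 12 V.
KCL at each unknown node (sum of currents leaving = 0; resistances in Ω):
  Node 1: (V_1 - 12)/39000 + (V_1 - 0)/200 = 0
Collecting terms: 0.005026 × V_1 = 0.0003077  =>  V_1 = 0.06122 V
I_R2 = (V_1 - V_2)/R2 = (0.06122 - 0)/200 = 0.0003061 A
P_R2 = I_R2² × R2 = (0.0003061)² × 200 = 0.00001874 W

Final answer: 1.874e-05 W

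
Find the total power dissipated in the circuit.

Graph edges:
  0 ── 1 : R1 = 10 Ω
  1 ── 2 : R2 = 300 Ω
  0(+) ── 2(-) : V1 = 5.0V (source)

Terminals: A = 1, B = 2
Nodal analysis, taking node 2 as the 0 V reference.
Source V1 fixes V_0 = 5 V.
KCL at each unknown node (sum of currents leaving = 0; resistances in Ω):
  Node 1: (V_1 - 5)/10 + (V_1 - 0)/300 = 0
Collecting terms: 0.1033 × V_1 = 0.5  =>  V_1 = 4.839 V
Power in each resistor, P = (ΔV)²/R:
  P_R1 = (5 - 4.839)²/10 = 0.002601 W
  P_R2 = (4.839 - 0)²/300 = 0.07804 W
P_total = P_R1 + P_R2 = 0.08065 W

Final answer: 0.08065 W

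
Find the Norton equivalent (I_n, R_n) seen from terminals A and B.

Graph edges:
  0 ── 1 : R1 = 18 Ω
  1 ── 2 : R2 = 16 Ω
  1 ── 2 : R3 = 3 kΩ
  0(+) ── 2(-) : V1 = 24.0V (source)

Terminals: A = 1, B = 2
Find the Thévenin equivalent first; then I_n = V_th/R_th and R_n = R_th.
Step 1 — V_th is the open-circuit voltage V_A - V_B (nothing connected across the terminals).
Nodal analysis, taking node 2 as the 0 V reference.
Source V1 fixes V_0 = 24 V.
KCL at each unknown node (sum of currents leaving = 0; resistances in Ω):
  Node 1: (V_1 - 24)/18 + (V_1 - 0)/16 + (V_1 - 0)/3000 = 0
Collecting terms: 0.1184 × V_1 = 1.333  =>  V_1 = 11.26 V
V_th = V_1 - V_2 = 11.26 - 0 = 11.26 V
Step 2 — R_th: zero the source — replace V1 by a short circuit (node 2 merges into node 0) — and find the resistance seen between A (node 1) and B (node 0).
Reduce the network between node 1 (A) and node 0 (B) by series/parallel combination:
  Rp1 = R1 ‖ R2 ‖ R3 (parallel, all between nodes 0 and 1) = 1/(1/18 + 1/16 + 1/3000) = 8.447 Ω
R_th = 8.447 Ω
I_n = V_th/R_th = 11.26/8.447 = 1.333 A, and R_n = R_th = 8.447 Ω

Final answer: I_n = 1.333 A, R_n = 8.447 Ω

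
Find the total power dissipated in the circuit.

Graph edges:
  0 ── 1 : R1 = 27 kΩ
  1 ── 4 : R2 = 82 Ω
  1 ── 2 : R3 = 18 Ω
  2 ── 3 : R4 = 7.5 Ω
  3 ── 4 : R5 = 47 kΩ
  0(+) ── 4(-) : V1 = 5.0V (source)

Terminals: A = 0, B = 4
Nodal analysis, taking node 4 as the 0 V reference.
Source V1 fixes V_0 = 5 V.
KCL at each unknown node (sum of currents leaving = 0; resistances in Ω):
  Node 1: (V_1 - 5)/27000 + (V_1 - 0)/82 + (V_1 - V_2)/18 = 0
  Node 2: (V_2 - V_1)/18 + (V_2 - V_3)/7.5 = 0
  Node 3: (V_3 - V_2)/7.5 + (V_3 - 0)/47000 = 0
Collecting terms (coefficients in siemens):
  0.06779·V_1 - 0.05556·V_2 = 0.0001852
  0.1889·V_2 - 0.05556·V_1 - 0.1333·V_3 = 0
  0.1334·V_3 - 0.1333·V_2 = 0
Solving these 3 simultaneous equations (Gaussian elimination) gives:
  V_1 = 0.01511 V, V_2 = 0.01511 V, V_3 = 0.0151 V
Power in each resistor, P = (ΔV)²/R:
  P_R1 = (5 - 0.01511)²/27000 = 0.0009203 W
  P_R2 = (0.01511 - 0)²/82 = 0.000002785 W
  P_R3 = (0.01511 - 0.01511)²/18 = 0.000000000001859 W
  P_R4 = (0.01511 - 0.0151)²/7.5 = 0.0000000000007746 W
  P_R5 = (0.0151 - 0)²/47000 = 0.000000004854 W
P_total = P_R1 + P_R2 + P_R3 + P_R4 + P_R5 = 0.0009231 W

Final answer: 0.0009231 W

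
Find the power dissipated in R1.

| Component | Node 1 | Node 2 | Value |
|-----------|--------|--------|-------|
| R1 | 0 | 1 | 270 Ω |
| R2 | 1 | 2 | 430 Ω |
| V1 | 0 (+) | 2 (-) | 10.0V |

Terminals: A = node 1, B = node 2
Nodal analysis, taking node 2 as the 0 V reference.
Source V1 fixes V_0 = 10 V.
KCL at each unknown node (sum of currents leaving = 0; resistances in Ω):
  Node 1: (V_1 - 10)/270 + (V_1 - 0)/430 = 0
Collecting terms: 0.006029 × V_1 = 0.03704  =>  V_1 = 6.143 V
I_R1 = (V_0 - V_1)/R1 = (10 - 6.143)/270 = 0.01429 A
P_R1 = I_R1² × R1 = (0.01429)² × 270 = 0.0551 W

Final answer: 0.0551 W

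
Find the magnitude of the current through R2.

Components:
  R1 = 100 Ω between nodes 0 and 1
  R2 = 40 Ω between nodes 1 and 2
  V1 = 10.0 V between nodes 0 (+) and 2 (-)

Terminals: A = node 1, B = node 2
Nodal analysis, taking node 2 as the 0 V reference.
Source V1 fixes V_0 = 10 V.
KCL at each unknown node (sum of currents leaving = 0; resistances in Ω):
  Node 1: (V_1 - 10)/100 + (V_1 - 0)/40 = 0
Collecting terms: 0.035 × V_1 = 0.1  =>  V_1 = 2.857 V
I_R2 = (V_1 - V_2)/R2 = (2.857 - 0)/40 = 0.07143 A
|I_R2| = 0.07143 A

Final answer: |I_R2| = 0.07143 A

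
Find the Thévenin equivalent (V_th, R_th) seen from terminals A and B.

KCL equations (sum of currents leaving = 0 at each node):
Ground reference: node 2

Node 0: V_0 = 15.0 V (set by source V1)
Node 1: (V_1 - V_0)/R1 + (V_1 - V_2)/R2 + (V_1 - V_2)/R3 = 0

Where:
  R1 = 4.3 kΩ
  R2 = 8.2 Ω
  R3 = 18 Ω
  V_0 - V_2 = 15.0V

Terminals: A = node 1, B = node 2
Step 1 — V_th is the open-circuit voltage V_A - V_B (nothing connected across the terminals).
Nodal analysis, taking node 2 as the 0 V reference.
Source V1 fixes V_0 = 15 V.
KCL at each unknown node (sum of currents leaving = 0; resistances in Ω):
  Node 1: (V_1 - 15)/4300 + (V_1 - 0)/8.2 + (V_1 - 0)/18 = 0
Collecting terms: 0.1777 × V_1 = 0.003488  =>  V_1 = 0.01963 V
V_th = V_1 - V_2 = 0.01963 - 0 = 0.01963 V
Step 2 — R_th: zero the source — replace V1 by a short circuit (node 2 merges into node 0) — and find the resistance seen between A (node 1) and B (node 0).
Reduce the network between node 1 (A) and node 0 (B) by series/parallel combination:
  Rp1 = R1 ‖ R2 ‖ R3 (parallel, all between nodes 0 and 1) = 1/(1/4300 + 1/8.2 + 1/18) = 5.626 Ω
R_th = 5.626 Ω

Final answer: V_th = 0.01963 V, R_th = 5.626 Ω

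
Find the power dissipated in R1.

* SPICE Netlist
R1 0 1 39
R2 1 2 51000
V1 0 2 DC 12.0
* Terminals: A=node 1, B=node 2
Nodal analysis, taking node 2 as the 0 V reference.
Source V1 fixes V_0 = 12 V.
KCL at each unknown node (sum of currents leaving = 0; resistances in Ω):
  Node 1: (V_1 - 12)/39 + (V_1 - 0)/51000 = 0
Collecting terms: 0.02566 × V_1 = 0.3077  =>  V_1 = 11.99 V
I_R1 = (V_0 - V_1)/R1 = (12 - 11.99)/39 = 0.0002351 A
P_R1 = I_R1² × R1 = (0.0002351)² × 39 = 0.000002156 W

Final answer: 2.156e-06 W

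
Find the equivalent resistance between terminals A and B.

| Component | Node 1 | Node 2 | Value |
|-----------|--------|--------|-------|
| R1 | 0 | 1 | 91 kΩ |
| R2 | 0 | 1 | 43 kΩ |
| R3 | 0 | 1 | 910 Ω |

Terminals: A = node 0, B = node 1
Reduce the network between node 0 (A) and node 1 (B) by series/parallel combination:
  Rp1 = R1 ‖ R2 ‖ R3 (parallel, all between nodes 0 and 1) = 1/(1/91000 + 1/43000 + 1/910) = 882.5 Ω
R_eq = 882.5 Ω

Final answer: 882.5 Ω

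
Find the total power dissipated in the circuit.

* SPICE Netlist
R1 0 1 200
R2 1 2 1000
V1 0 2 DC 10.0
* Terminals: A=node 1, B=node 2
Nodal analysis, taking node 2 as the 0 V reference.
Source V1 fixes V_0 = 10 V.
KCL at each unknown node (sum of currents leaving = 0; resistances in Ω):
  Node 1: (V_1 - 10)/200 + (V_1 - 0)/1000 = 0
Collecting terms: 0.006 × V_1 = 0.05  =>  V_1 = 8.333 V
Power in each resistor, P = (ΔV)²/R:
  P_R1 = (10 - 8.333)²/200 = 0.01389 W
  P_R2 = (8.333 - 0)²/1000 = 0.06944 W
P_total = P_R1 + P_R2 = 0.08333 W

Final answer: 0.08333 W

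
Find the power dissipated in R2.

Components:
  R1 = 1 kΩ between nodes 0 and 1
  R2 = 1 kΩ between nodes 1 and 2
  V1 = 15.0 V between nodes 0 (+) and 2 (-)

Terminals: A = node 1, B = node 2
Nodal analysis, taking node 2 as the 0 V reference.
Source V1 fixes V_0 = 15 V.
KCL at each unknown node (sum of currents leaving = 0; resistances in Ω):
  Node 1: (V_1 - 15)/1000 + (V_1 - 0)/1000 = 0
Collecting terms: 0.002 × V_1 = 0.015  =>  V_1 = 7.5 V
I_R2 = (V_1 - V_2)/R2 = (7.5 - 0)/1000 = 0.0075 A
P_R2 = I_R2² × R2 = (0.0075)² × 1000 = 0.05625 W

Final answer: 0.05625 W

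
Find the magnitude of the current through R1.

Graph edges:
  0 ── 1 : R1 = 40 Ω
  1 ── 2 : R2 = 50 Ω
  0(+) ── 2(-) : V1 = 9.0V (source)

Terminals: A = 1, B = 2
Nodal analysis, taking node 2 as the 0 V reference.
Source V1 fixes V_0 = 9 V.
KCL at each unknown node (sum of currents leaving = 0; resistances in Ω):
  Node 1: (V_1 - 9)/40 + (V_1 - 0)/50 = 0
Collecting terms: 0.045 × V_1 = 0.225  =>  V_1 = 5 V
I_R1 = (V_0 - V_1)/R1 = (9 - 5)/40 = 0.1 A
|I_R1| = 0.1 A

Final answer: |I_R1| = 0.1 A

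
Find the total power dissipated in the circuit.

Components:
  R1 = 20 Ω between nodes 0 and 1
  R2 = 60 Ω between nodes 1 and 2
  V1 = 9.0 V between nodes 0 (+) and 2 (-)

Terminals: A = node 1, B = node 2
Nodal analysis, taking node 2 as the 0 V reference.
Source V1 fixes V_0 = 9 V.
KCL at each unknown node (sum of currents leaving = 0; resistances in Ω):
  Node 1: (V_1 - 9)/20 + (V_1 - 0)/60 = 0
Collecting terms: 0.06667 × V_1 = 0.45  =>  V_1 = 6.75 V
Power in each resistor, P = (ΔV)²/R:
  P_R1 = (9 - 6.75)²/20 = 0.2531 W
  P_R2 = (6.75 - 0)²/60 = 0.7594 W
P_total = P_R1 + P_R2 = 1.012 W

Final answer: 1.012 W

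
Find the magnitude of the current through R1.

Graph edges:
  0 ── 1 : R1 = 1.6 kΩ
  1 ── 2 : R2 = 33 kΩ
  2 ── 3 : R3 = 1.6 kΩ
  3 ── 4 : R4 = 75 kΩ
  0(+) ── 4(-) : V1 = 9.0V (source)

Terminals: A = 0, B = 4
Nodal analysis, taking node 4 as the 0 V reference.
Source V1 fixes V_0 = 9 V.
KCL at each unknown node (sum of currents leaving = 0; resistances in Ω):
  Node 1: (V_1 - 9)/1600 + (V_1 - V_2)/33000 = 0
  Node 2: (V_2 - V_1)/33000 + (V_2 - V_3)/1600 = 0
  Node 3: (V_3 - V_2)/1600 + (V_3 - 0)/75000 = 0
Collecting terms (coefficients in siemens):
  0.0006553·V_1 - 0.0000303·V_2 = 0.005625
  0.0006553·V_2 - 0.0000303·V_1 - 0.000625·V_3 = 0
  0.0006383·V_3 - 0.000625·V_2 = 0
Solving these 3 simultaneous equations (Gaussian elimination) gives:
  V_1 = 8.871 V, V_2 = 6.2 V, V_3 = 6.07 V
I_R1 = (V_0 - V_1)/R1 = (9 - 8.871)/1600 = 0.00008094 A
|I_R1| = 0.00008094 A

Final answer: |I_R1| = 8.094e-05 A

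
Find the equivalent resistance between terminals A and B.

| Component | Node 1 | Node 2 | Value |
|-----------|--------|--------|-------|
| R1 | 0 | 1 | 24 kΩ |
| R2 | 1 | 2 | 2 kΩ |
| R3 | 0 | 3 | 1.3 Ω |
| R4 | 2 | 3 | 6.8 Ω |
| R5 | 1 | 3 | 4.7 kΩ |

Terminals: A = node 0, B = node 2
The network is not a plain series/parallel combination. Inject a 1 A test current into terminal A (node 0) and return it from terminal B (node 2); then R_eq = V_A / (1 A).
Nodal analysis, taking node 2 as the 0 V reference.
Current source I_test pushes 1 A into node 0 and draws it out of node 2.
KCL at each unknown node (sum of currents leaving = 0; resistances in Ω):
  Node 0: (V_0 - V_1)/24000 + (V_0 - V_3)/1.3 - 1 = 0
  Node 1: (V_1 - V_0)/24000 + (V_1 - 0)/2000 + (V_1 - V_3)/4700 = 0
  Node 3: (V_3 - V_0)/1.3 + (V_3 - V_1)/4700 + (V_3 - 0)/6.8 = 0
Collecting terms (coefficients in siemens):
  0.7693·V_0 - 0.00004167·V_1 - 0.7692·V_3 = 1
  0.0007544·V_1 - 0.00004167·V_0 - 0.0002128·V_3 = 0
  0.9165·V_3 - 0.7692·V_0 - 0.0002128·V_1 = 0
Solving these 3 simultaneous equations (Gaussian elimination) gives:
  V_0 = 8.092 V, V_1 = 2.362 V, V_3 = 6.792 V
R_eq = V_0 / 1 A = 8.092 Ω

Final answer: 8.092 Ω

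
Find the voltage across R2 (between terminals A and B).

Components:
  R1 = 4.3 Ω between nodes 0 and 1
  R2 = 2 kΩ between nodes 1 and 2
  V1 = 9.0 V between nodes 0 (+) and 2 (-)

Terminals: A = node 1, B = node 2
R1 and R2 are in series across V1 (node 0 → node 1 → node 2), and the output A–B is taken across R2, so this is a voltage divider.
Series current: I = V1/(R1 + R2) = 9/(4.3 + 2000) = 9/2004 = 0.00449 A
V_R2 = I × R2 = V1 × R2/(R1 + R2) = 9 × 2000/2004 = 8.981 V

Final answer: 8.981 V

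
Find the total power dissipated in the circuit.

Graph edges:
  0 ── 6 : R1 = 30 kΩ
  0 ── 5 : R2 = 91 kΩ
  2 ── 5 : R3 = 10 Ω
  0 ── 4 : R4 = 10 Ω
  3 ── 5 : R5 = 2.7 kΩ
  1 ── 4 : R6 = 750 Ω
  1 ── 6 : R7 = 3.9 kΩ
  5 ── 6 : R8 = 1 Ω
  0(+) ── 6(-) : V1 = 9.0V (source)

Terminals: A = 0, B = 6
Nodal analysis, taking node 6 as the 0 V reference.
Source V1 fixes V_0 = 9 V.
KCL at each unknown node (sum of currents leaving = 0; resistances in Ω):
  Node 1: (V_1 - V_4)/750 + (V_1 - 0)/3900 = 0
  Node 2: (V_2 - V_5)/10 = 0
  Node 3: (V_3 - V_5)/2700 = 0
  Node 4: (V_4 - 9)/10 + (V_4 - V_1)/750 = 0
  Node 5: (V_5 - 9)/91000 + (V_5 - V_2)/10 + (V_5 - V_3)/2700 + (V_5 - 0)/1 = 0
Collecting terms (coefficients in siemens):
  0.00159·V_1 - 0.001333·V_4 = 0
  0.1·V_2 - 0.1·V_5 = 0
  0.0003704·V_3 - 0.0003704·V_5 = 0
  0.1013·V_4 - 0.001333·V_1 = 0.9
  1.1·V_5 - 0.1·V_2 - 0.0003704·V_3 = 0.0000989
Solving these 5 simultaneous equations (Gaussian elimination) gives:
  V_1 = 7.532 V, V_2 = 0.0000989 V, V_3 = 0.0000989 V, V_4 = 8.981 V
  V_5 = 0.0000989 V
Power in each resistor, P = (ΔV)²/R:
  P_R1 = (9 - 0)²/30000 = 0.0027 W
  P_R2 = (9 - 0.0000989)²/91000 = 0.0008901 W
  P_R3 = (0.0000989 - 0.0000989)²/10 = 0 W
  P_R4 = (9 - 8.981)²/10 = 0.0000373 W
  P_R5 = (0.0000989 - 0.0000989)²/2700 = 0 W
  P_R6 = (7.532 - 8.981)²/750 = 0.002798 W
  P_R7 = (7.532 - 0)²/3900 = 0.01455 W
  P_R8 = (0.0000989 - 0)²/1 = 0.000000009781 W
P_total = P_R1 + P_R2 + P_R3 + P_R4 + P_R5 + P_R6 + P_R7 + P_R8 = 0.02097 W

Final answer: 0.02097 W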